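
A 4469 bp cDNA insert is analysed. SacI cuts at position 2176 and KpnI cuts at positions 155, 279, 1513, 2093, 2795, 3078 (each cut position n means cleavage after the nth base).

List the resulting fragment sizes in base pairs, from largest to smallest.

1391, 1234, 619, 580, 283, 155, 124, 83 bp

Combined cut positions (sorted): 155, 279, 1513, 2093, 2176, 2795, 3078.
Linear molecule, 7 cuts → 8 fragments:
  155 − 0 = 155 bp
  279 − 155 = 124 bp
  1513 − 279 = 1234 bp
  2093 − 1513 = 580 bp
  2176 − 2093 = 83 bp
  2795 − 2176 = 619 bp
  3078 − 2795 = 283 bp
  4469 − 3078 = 1391 bp
Sorted largest to smallest: 1391, 1234, 619, 580, 283, 155, 124, 83 bp.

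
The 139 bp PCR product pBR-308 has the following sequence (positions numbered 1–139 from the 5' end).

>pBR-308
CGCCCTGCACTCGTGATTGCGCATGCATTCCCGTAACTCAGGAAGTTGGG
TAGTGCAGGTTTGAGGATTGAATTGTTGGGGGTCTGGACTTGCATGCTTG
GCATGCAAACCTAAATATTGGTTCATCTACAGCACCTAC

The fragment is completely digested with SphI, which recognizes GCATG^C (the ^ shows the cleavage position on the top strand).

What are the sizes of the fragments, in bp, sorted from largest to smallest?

71, 34, 25, 9 bp

SphI sites (GCATGC) start at positions 21, 92, 101.
SphI cuts after base 5 of each site (before the last base), so after positions 25, 96, 105.
Linear molecule, 3 cuts → 4 fragments:
  1–25 → 25 bp
  26–96 → 71 bp
  97–105 → 9 bp
  106–139 → 34 bp
Sorted largest to smallest: 71, 34, 25, 9 bp.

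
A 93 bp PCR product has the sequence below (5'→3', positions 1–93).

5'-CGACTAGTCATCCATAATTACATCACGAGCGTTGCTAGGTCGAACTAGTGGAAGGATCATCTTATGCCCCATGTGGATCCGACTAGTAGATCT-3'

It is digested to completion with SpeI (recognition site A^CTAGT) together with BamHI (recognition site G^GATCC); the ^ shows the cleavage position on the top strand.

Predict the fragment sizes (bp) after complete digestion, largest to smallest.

41, 31, 11, 7, 3 bp

SpeI sites (ACTAGT) start at positions 3, 44, 82.
SpeI cuts after the first base of each site, so after positions 3, 44, 82.
The BamHI site (GGATCC) starts at position 75.
BamHI cuts after the first base of each site, so after position 75.
Combined cut positions: 3, 44, 75, 82.
Linear molecule, 4 cuts → 5 fragments:
  1–3 → 3 bp
  4–44 → 41 bp
  45–75 → 31 bp
  76–82 → 7 bp
  83–93 → 11 bp
Sorted largest to smallest: 41, 31, 11, 7, 3 bp.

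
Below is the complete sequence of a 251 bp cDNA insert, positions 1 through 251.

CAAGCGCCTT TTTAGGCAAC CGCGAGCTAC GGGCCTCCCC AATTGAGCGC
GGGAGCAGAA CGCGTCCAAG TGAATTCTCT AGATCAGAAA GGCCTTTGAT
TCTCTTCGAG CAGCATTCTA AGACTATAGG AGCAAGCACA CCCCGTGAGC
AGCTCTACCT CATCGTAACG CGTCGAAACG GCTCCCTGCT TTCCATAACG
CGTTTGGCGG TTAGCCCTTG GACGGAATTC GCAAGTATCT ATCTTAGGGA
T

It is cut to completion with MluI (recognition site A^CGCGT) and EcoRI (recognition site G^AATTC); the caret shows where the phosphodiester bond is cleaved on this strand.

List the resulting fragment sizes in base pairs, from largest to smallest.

96, 60, 30, 27, 26, 12 bp

MluI sites (ACGCGT) start at positions 60, 168, 198.
MluI cuts after the first base of each site, so after positions 60, 168, 198.
EcoRI sites (GAATTC) start at positions 72, 225.
EcoRI cuts after the first base of each site, so after positions 72, 225.
Combined cut positions: 60, 72, 168, 198, 225.
Linear molecule, 5 cuts → 6 fragments:
  1–60 → 60 bp
  61–72 → 12 bp
  73–168 → 96 bp
  169–198 → 30 bp
  199–225 → 27 bp
  226–251 → 26 bp
Sorted largest to smallest: 96, 60, 30, 27, 26, 12 bp.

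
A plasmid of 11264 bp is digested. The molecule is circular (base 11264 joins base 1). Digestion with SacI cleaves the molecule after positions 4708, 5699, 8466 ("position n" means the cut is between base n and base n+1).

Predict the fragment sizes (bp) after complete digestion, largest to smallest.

Circular molecule, 3 cuts → 3 fragments:
  5699 − 4708 = 991 bp
  8466 − 5699 = 2767 bp
  wrap: 11264 − 8466 + 4708 = 7506 bp
Sorted largest to smallest: 7506, 2767, 991 bp.

7506, 2767, 991 bp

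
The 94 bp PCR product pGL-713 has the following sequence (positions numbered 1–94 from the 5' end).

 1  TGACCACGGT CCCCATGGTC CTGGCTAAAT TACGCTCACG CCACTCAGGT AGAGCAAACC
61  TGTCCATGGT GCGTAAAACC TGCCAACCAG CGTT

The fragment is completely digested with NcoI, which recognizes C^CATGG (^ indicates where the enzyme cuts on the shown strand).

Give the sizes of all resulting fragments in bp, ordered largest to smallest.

NcoI sites (CCATGG) start at positions 13, 64.
NcoI cuts after the first base of each site, so after positions 13, 64.
Linear molecule, 2 cuts → 3 fragments:
  1–13 → 13 bp
  14–64 → 51 bp
  65–94 → 30 bp
Sorted largest to smallest: 51, 30, 13 bp.

51, 30, 13 bp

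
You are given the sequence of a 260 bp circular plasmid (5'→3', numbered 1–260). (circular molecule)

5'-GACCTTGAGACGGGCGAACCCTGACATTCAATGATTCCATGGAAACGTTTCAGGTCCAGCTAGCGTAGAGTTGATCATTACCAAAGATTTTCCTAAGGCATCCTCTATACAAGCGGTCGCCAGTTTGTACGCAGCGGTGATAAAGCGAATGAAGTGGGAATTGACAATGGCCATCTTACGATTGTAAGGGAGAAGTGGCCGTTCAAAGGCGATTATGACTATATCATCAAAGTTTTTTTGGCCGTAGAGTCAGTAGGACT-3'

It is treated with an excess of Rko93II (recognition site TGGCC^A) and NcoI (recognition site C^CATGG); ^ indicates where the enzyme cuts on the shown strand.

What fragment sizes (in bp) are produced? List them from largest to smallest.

The Rko93II site (TGGCCA) starts at position 168.
Rko93II cuts after base 5 of each site (before the last base), so after position 172.
The NcoI site (CCATGG) starts at position 37.
NcoI cuts after the first base of each site, so after position 37.
Combined cut positions: 37, 172.
Circular molecule, 2 cuts → 2 fragments:
  38–172 → 135 bp
  173–260 then 1–37 → 88 + 37 = 125 bp
Sorted largest to smallest: 135, 125 bp.

135, 125 bp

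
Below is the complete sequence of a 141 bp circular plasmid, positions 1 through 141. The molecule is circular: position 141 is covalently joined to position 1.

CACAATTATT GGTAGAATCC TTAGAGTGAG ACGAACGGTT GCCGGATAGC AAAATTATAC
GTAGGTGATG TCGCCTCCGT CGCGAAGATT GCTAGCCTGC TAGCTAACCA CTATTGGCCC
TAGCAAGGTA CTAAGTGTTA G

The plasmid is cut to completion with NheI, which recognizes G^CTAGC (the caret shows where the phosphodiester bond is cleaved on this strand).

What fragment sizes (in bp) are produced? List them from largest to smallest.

133, 8 bp

NheI sites (GCTAGC) start at positions 91, 99.
NheI cuts after the first base of each site, so after positions 91, 99.
Circular molecule, 2 cuts → 2 fragments:
  92–99 → 8 bp
  100–141 then 1–91 → 42 + 91 = 133 bp
Sorted largest to smallest: 133, 8 bp.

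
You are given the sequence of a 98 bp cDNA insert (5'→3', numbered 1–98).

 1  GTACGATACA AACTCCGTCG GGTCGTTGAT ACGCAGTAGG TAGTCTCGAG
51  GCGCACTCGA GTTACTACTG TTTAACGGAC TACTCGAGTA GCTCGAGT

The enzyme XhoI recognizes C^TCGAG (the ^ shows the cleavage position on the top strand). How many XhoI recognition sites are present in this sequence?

4

CTCGAG occurs starting at positions 45, 56, 83, 92.
XhoI cuts at 4 sites.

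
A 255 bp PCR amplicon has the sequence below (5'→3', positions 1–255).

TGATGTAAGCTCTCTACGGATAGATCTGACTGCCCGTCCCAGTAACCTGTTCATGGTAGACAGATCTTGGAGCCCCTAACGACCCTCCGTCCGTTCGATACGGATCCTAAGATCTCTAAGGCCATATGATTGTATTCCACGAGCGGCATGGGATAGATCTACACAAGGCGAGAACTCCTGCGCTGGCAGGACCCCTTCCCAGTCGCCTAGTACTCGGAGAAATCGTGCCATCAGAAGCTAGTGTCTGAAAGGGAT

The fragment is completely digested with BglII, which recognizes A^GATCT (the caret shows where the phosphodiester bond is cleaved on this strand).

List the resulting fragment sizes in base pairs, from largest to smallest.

BglII sites (AGATCT) start at positions 22, 62, 110, 155.
BglII cuts after the first base of each site, so after positions 22, 62, 110, 155.
Linear molecule, 4 cuts → 5 fragments:
  1–22 → 22 bp
  23–62 → 40 bp
  63–110 → 48 bp
  111–155 → 45 bp
  156–255 → 100 bp
Sorted largest to smallest: 100, 48, 45, 40, 22 bp.

100, 48, 45, 40, 22 bp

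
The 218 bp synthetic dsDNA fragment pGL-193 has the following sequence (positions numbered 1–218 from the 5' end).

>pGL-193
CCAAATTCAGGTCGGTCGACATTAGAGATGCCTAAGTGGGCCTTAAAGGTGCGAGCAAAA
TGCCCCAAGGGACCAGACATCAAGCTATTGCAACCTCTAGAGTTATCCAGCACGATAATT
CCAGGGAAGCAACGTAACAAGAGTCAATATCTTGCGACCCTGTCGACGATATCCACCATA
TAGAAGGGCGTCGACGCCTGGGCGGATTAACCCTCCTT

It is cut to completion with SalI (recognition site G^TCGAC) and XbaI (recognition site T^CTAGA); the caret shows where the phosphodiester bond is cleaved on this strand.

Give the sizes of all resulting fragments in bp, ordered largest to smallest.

81, 66, 28, 28, 15 bp

SalI sites (GTCGAC) start at positions 15, 162, 190.
SalI cuts after the first base of each site, so after positions 15, 162, 190.
The XbaI site (TCTAGA) starts at position 96.
XbaI cuts after the first base of each site, so after position 96.
Combined cut positions: 15, 96, 162, 190.
Linear molecule, 4 cuts → 5 fragments:
  1–15 → 15 bp
  16–96 → 81 bp
  97–162 → 66 bp
  163–190 → 28 bp
  191–218 → 28 bp
Sorted largest to smallest: 81, 66, 28, 28, 15 bp.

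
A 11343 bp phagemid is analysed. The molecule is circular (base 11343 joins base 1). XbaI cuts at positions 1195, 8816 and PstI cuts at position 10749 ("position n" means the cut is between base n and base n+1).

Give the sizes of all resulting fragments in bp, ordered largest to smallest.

7621, 1933, 1789 bp

Combined cut positions (sorted): 1195, 8816, 10749.
Circular molecule, 3 cuts → 3 fragments:
  8816 − 1195 = 7621 bp
  10749 − 8816 = 1933 bp
  wrap: 11343 − 10749 + 1195 = 1789 bp
Sorted largest to smallest: 7621, 1933, 1789 bp.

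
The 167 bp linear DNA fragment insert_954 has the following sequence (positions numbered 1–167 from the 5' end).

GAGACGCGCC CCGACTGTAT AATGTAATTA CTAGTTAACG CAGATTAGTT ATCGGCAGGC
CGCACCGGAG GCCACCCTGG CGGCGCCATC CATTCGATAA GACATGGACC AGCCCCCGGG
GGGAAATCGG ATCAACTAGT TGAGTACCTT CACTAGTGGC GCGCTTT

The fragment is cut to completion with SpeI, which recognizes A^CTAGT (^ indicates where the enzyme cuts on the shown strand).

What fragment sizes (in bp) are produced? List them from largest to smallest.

105, 30, 17, 15 bp

SpeI sites (ACTAGT) start at positions 30, 135, 152.
SpeI cuts after the first base of each site, so after positions 30, 135, 152.
Linear molecule, 3 cuts → 4 fragments:
  1–30 → 30 bp
  31–135 → 105 bp
  136–152 → 17 bp
  153–167 → 15 bp
Sorted largest to smallest: 105, 30, 17, 15 bp.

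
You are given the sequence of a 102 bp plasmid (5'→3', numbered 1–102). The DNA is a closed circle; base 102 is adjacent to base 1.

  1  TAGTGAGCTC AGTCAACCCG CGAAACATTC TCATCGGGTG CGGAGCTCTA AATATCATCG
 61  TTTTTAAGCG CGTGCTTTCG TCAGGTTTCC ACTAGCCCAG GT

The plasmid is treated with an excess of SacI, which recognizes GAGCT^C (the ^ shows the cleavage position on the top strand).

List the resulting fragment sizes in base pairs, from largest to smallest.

64, 38 bp

SacI sites (GAGCTC) start at positions 5, 43.
SacI cuts after base 5 of each site (before the last base), so after positions 9, 47.
Circular molecule, 2 cuts → 2 fragments:
  10–47 → 38 bp
  48–102 then 1–9 → 55 + 9 = 64 bp
Sorted largest to smallest: 64, 38 bp.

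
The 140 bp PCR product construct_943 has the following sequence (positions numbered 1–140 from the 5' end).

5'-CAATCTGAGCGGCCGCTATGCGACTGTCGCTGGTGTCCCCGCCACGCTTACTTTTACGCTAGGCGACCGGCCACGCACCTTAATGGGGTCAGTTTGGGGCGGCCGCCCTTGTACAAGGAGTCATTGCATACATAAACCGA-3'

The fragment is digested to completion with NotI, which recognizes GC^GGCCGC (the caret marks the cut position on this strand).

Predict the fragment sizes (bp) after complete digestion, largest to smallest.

90, 40, 10 bp

NotI sites (GCGGCCGC) start at positions 9, 99.
NotI cuts after base 2 of each site, so after positions 10, 100.
Linear molecule, 2 cuts → 3 fragments:
  1–10 → 10 bp
  11–100 → 90 bp
  101–140 → 40 bp
Sorted largest to smallest: 90, 40, 10 bp.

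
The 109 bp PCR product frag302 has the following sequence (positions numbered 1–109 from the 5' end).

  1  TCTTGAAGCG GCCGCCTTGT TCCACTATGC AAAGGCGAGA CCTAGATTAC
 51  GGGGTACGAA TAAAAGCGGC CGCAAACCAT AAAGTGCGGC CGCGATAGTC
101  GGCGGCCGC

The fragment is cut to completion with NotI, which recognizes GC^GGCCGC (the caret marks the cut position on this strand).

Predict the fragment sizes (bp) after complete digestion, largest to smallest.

58, 20, 16, 9, 6 bp

NotI sites (GCGGCCGC) start at positions 8, 66, 86, 102.
NotI cuts after base 2 of each site, so after positions 9, 67, 87, 103.
Linear molecule, 4 cuts → 5 fragments:
  1–9 → 9 bp
  10–67 → 58 bp
  68–87 → 20 bp
  88–103 → 16 bp
  104–109 → 6 bp
Sorted largest to smallest: 58, 20, 16, 9, 6 bp.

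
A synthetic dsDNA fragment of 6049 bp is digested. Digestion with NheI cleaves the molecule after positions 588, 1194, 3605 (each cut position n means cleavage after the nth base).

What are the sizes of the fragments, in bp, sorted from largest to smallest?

2444, 2411, 606, 588 bp

Linear molecule, 3 cuts → 4 fragments:
  588 − 0 = 588 bp
  1194 − 588 = 606 bp
  3605 − 1194 = 2411 bp
  6049 − 3605 = 2444 bp
Sorted largest to smallest: 2444, 2411, 606, 588 bp.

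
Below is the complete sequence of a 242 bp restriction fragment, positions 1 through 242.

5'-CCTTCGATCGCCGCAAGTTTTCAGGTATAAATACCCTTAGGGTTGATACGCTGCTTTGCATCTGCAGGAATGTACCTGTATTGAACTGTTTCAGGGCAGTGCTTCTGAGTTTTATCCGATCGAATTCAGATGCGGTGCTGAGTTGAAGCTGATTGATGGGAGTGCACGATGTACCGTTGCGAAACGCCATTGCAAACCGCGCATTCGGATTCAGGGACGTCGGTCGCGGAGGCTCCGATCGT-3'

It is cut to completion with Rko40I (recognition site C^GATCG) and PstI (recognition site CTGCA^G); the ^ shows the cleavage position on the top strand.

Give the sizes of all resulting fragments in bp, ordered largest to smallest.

119, 61, 51, 6, 5 bp

Rko40I sites (CGATCG) start at positions 5, 117, 236.
Rko40I cuts after the first base of each site, so after positions 5, 117, 236.
The PstI site (CTGCAG) starts at position 62.
PstI cuts after base 5 of each site (before the last base), so after position 66.
Combined cut positions: 5, 66, 117, 236.
Linear molecule, 4 cuts → 5 fragments:
  1–5 → 5 bp
  6–66 → 61 bp
  67–117 → 51 bp
  118–236 → 119 bp
  237–242 → 6 bp
Sorted largest to smallest: 119, 61, 51, 6, 5 bp.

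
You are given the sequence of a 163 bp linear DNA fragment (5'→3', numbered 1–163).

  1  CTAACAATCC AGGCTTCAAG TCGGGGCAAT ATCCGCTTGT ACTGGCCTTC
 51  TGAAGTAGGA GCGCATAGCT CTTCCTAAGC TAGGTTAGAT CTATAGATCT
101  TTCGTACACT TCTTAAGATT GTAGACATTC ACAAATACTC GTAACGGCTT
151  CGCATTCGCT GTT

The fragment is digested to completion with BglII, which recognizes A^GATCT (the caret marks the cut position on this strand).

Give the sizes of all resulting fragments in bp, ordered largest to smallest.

87, 68, 8 bp

BglII sites (AGATCT) start at positions 87, 95.
BglII cuts after the first base of each site, so after positions 87, 95.
Linear molecule, 2 cuts → 3 fragments:
  1–87 → 87 bp
  88–95 → 8 bp
  96–163 → 68 bp
Sorted largest to smallest: 87, 68, 8 bp.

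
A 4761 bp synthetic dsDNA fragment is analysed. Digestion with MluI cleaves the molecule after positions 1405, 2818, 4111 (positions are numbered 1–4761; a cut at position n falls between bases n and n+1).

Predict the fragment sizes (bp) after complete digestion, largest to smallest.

1413, 1405, 1293, 650 bp

Linear molecule, 3 cuts → 4 fragments:
  1405 − 0 = 1405 bp
  2818 − 1405 = 1413 bp
  4111 − 2818 = 1293 bp
  4761 − 4111 = 650 bp
Sorted largest to smallest: 1413, 1405, 1293, 650 bp.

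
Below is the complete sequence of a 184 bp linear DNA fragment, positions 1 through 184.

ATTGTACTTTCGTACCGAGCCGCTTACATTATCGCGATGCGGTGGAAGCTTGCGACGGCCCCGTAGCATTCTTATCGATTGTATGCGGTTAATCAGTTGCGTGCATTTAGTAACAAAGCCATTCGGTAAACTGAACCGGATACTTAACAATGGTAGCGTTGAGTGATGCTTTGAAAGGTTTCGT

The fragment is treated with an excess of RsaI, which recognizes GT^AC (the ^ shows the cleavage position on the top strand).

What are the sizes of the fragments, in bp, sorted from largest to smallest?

RsaI sites (GTAC) start at positions 4, 12.
RsaI cuts after base 2 of each site, so after positions 5, 13.
Linear molecule, 2 cuts → 3 fragments:
  1–5 → 5 bp
  6–13 → 8 bp
  14–184 → 171 bp
Sorted largest to smallest: 171, 8, 5 bp.

171, 8, 5 bp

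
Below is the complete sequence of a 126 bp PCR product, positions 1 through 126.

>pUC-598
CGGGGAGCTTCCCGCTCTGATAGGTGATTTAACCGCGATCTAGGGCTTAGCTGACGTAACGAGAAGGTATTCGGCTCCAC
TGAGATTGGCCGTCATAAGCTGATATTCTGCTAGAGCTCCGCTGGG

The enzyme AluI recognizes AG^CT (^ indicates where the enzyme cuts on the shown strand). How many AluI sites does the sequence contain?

AGCT occurs starting at positions 6, 49, 98, 115.
AluI cuts at 4 sites.

4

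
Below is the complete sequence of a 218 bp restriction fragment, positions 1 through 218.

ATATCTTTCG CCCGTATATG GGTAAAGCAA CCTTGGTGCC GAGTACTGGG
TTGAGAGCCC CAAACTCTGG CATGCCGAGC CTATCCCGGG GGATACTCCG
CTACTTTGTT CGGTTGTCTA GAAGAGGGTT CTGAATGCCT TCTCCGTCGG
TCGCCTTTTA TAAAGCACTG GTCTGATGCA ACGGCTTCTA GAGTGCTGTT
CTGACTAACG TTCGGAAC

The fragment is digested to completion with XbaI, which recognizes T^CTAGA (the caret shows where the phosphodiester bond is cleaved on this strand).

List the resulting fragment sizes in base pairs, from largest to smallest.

117, 70, 31 bp

XbaI sites (TCTAGA) start at positions 117, 187.
XbaI cuts after the first base of each site, so after positions 117, 187.
Linear molecule, 2 cuts → 3 fragments:
  1–117 → 117 bp
  118–187 → 70 bp
  188–218 → 31 bp
Sorted largest to smallest: 117, 70, 31 bp.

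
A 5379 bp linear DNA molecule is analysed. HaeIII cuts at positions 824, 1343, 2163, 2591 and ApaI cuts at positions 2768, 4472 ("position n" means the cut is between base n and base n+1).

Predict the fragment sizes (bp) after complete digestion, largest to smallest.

1704, 907, 824, 820, 519, 428, 177 bp

Combined cut positions (sorted): 824, 1343, 2163, 2591, 2768, 4472.
Linear molecule, 6 cuts → 7 fragments:
  824 − 0 = 824 bp
  1343 − 824 = 519 bp
  2163 − 1343 = 820 bp
  2591 − 2163 = 428 bp
  2768 − 2591 = 177 bp
  4472 − 2768 = 1704 bp
  5379 − 4472 = 907 bp
Sorted largest to smallest: 1704, 907, 824, 820, 519, 428, 177 bp.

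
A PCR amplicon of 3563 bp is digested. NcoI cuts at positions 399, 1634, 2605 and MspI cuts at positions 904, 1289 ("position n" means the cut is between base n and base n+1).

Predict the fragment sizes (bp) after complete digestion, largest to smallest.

971, 958, 505, 399, 385, 345 bp

Combined cut positions (sorted): 399, 904, 1289, 1634, 2605.
Linear molecule, 5 cuts → 6 fragments:
  399 − 0 = 399 bp
  904 − 399 = 505 bp
  1289 − 904 = 385 bp
  1634 − 1289 = 345 bp
  2605 − 1634 = 971 bp
  3563 − 2605 = 958 bp
Sorted largest to smallest: 971, 958, 505, 399, 385, 345 bp.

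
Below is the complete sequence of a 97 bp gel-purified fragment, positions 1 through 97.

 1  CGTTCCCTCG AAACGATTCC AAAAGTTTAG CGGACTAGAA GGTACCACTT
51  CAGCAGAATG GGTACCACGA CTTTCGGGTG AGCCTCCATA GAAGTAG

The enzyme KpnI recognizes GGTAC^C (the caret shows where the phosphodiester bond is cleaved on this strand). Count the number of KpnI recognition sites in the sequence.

GGTACC occurs starting at positions 41, 61.
KpnI cuts at 2 sites.

2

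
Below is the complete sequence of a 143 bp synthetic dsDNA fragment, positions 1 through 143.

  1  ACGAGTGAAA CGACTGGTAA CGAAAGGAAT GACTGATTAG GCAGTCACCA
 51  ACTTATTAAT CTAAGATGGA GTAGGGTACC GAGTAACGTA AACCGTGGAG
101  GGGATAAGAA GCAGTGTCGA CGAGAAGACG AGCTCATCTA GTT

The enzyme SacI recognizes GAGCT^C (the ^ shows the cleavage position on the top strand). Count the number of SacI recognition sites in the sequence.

1

GAGCTC occurs starting at position 130.
SacI cuts at 1 site.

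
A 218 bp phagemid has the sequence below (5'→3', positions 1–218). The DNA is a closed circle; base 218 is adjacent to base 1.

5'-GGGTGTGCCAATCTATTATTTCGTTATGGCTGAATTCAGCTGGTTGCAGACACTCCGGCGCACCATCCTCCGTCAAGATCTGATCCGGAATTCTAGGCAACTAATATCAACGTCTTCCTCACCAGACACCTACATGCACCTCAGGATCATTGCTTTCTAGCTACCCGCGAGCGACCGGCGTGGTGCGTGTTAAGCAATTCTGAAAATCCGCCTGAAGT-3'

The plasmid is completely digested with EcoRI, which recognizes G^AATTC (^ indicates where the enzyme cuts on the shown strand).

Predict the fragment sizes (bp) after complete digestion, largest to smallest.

162, 56 bp

EcoRI sites (GAATTC) start at positions 32, 88.
EcoRI cuts after the first base of each site, so after positions 32, 88.
Circular molecule, 2 cuts → 2 fragments:
  33–88 → 56 bp
  89–218 then 1–32 → 130 + 32 = 162 bp
Sorted largest to smallest: 162, 56 bp.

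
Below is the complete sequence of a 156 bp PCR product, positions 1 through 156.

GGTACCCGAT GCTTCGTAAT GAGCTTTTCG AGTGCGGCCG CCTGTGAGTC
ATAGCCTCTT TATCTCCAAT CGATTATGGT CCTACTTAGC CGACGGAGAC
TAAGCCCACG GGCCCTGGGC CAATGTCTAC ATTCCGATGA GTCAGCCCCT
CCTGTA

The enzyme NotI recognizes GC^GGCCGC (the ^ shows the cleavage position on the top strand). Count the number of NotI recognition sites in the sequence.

1

GCGGCCGC occurs starting at position 34.
NotI cuts at 1 site.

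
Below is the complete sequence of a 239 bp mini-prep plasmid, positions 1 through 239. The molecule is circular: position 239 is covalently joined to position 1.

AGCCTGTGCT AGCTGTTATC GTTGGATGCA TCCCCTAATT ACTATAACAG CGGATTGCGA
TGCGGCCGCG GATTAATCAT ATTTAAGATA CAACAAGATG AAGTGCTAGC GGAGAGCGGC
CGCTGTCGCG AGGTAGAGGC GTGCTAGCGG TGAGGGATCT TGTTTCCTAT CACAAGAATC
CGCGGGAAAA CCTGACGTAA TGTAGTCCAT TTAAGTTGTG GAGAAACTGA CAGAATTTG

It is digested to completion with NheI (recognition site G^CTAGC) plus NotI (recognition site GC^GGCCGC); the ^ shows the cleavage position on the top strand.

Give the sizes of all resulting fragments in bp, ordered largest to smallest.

104, 55, 42, 26, 12 bp

NheI sites (GCTAGC) start at positions 8, 105, 143.
NheI cuts after the first base of each site, so after positions 8, 105, 143.
NotI sites (GCGGCCGC) start at positions 62, 116.
NotI cuts after base 2 of each site, so after positions 63, 117.
Combined cut positions: 8, 63, 105, 117, 143.
Circular molecule, 5 cuts → 5 fragments:
  9–63 → 55 bp
  64–105 → 42 bp
  106–117 → 12 bp
  118–143 → 26 bp
  144–239 then 1–8 → 96 + 8 = 104 bp
Sorted largest to smallest: 104, 55, 42, 26, 12 bp.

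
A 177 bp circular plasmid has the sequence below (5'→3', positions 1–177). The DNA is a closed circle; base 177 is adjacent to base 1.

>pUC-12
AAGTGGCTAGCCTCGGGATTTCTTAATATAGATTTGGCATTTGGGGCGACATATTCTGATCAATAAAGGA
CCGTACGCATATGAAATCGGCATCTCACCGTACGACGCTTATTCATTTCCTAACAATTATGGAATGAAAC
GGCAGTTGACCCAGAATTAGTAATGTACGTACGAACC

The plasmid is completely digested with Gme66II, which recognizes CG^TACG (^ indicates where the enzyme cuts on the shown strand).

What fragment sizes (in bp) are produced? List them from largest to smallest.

81, 69, 27 bp

Gme66II sites (CGTACG) start at positions 72, 99, 168.
Gme66II cuts after base 2 of each site, so after positions 73, 100, 169.
Circular molecule, 3 cuts → 3 fragments:
  74–100 → 27 bp
  101–169 → 69 bp
  170–177 then 1–73 → 8 + 73 = 81 bp
Sorted largest to smallest: 81, 69, 27 bp.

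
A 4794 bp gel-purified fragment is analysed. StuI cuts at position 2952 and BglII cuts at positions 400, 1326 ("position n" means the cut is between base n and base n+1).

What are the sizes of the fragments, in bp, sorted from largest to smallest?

1842, 1626, 926, 400 bp

Combined cut positions (sorted): 400, 1326, 2952.
Linear molecule, 3 cuts → 4 fragments:
  400 − 0 = 400 bp
  1326 − 400 = 926 bp
  2952 − 1326 = 1626 bp
  4794 − 2952 = 1842 bp
Sorted largest to smallest: 1842, 1626, 926, 400 bp.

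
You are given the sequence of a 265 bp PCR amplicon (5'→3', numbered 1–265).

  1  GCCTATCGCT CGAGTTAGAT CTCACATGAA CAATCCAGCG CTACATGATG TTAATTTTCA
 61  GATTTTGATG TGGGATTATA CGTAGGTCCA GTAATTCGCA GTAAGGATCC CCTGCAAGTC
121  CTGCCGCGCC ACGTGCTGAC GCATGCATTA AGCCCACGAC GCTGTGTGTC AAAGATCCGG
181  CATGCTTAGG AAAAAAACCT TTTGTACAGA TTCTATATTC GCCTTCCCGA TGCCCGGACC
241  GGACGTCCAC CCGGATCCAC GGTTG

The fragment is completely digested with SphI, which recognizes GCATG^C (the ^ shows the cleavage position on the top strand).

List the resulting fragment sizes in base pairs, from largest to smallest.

145, 81, 39 bp

SphI sites (GCATGC) start at positions 141, 180.
SphI cuts after base 5 of each site (before the last base), so after positions 145, 184.
Linear molecule, 2 cuts → 3 fragments:
  1–145 → 145 bp
  146–184 → 39 bp
  185–265 → 81 bp
Sorted largest to smallest: 145, 81, 39 bp.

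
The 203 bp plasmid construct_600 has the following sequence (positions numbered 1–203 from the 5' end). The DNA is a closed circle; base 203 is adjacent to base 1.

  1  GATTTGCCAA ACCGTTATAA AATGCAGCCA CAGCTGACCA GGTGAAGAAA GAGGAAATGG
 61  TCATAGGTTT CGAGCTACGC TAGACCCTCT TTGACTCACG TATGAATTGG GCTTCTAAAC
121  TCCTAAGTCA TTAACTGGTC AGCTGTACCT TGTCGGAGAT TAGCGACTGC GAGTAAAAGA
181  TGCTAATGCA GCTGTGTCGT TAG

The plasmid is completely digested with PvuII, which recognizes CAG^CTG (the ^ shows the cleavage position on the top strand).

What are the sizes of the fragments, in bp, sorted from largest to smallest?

PvuII sites (CAGCTG) start at positions 31, 140, 189.
PvuII cuts after base 3 of each site, so after positions 33, 142, 191.
Circular molecule, 3 cuts → 3 fragments:
  34–142 → 109 bp
  143–191 → 49 bp
  192–203 then 1–33 → 12 + 33 = 45 bp
Sorted largest to smallest: 109, 49, 45 bp.

109, 49, 45 bp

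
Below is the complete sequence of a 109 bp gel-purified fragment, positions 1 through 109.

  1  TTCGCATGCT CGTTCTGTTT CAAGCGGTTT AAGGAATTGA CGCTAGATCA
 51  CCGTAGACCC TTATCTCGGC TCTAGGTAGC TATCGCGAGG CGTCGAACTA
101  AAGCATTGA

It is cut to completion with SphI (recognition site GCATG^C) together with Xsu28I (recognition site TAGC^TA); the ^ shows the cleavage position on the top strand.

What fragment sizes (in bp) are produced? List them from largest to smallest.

72, 29, 8 bp

The SphI site (GCATGC) starts at position 4.
SphI cuts after base 5 of each site (before the last base), so after position 8.
The Xsu28I site (TAGCTA) starts at position 77.
Xsu28I cuts after base 4 of each site, so after position 80.
Combined cut positions: 8, 80.
Linear molecule, 2 cuts → 3 fragments:
  1–8 → 8 bp
  9–80 → 72 bp
  81–109 → 29 bp
Sorted largest to smallest: 72, 29, 8 bp.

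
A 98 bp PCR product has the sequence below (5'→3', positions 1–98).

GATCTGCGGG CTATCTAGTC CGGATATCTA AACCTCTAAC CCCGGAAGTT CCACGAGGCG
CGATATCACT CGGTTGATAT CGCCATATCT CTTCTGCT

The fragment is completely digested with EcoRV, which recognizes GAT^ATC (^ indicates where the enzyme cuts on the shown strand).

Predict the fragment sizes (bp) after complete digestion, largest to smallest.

39, 25, 20, 14 bp

EcoRV sites (GATATC) start at positions 23, 62, 76.
EcoRV cuts after base 3 of each site, so after positions 25, 64, 78.
Linear molecule, 3 cuts → 4 fragments:
  1–25 → 25 bp
  26–64 → 39 bp
  65–78 → 14 bp
  79–98 → 20 bp
Sorted largest to smallest: 39, 25, 20, 14 bp.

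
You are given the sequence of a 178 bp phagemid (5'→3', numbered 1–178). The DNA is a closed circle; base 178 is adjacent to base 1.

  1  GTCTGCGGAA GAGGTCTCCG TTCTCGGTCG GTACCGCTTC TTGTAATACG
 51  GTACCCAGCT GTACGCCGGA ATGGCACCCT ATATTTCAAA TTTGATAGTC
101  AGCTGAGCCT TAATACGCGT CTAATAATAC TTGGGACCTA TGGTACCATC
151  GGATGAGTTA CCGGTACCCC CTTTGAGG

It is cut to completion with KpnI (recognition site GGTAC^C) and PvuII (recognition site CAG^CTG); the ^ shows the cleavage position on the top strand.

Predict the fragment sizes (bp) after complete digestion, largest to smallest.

45, 44, 44, 21, 20, 4 bp

KpnI sites (GGTACC) start at positions 30, 50, 142, 163.
KpnI cuts after base 5 of each site (before the last base), so after positions 34, 54, 146, 167.
PvuII sites (CAGCTG) start at positions 56, 100.
PvuII cuts after base 3 of each site, so after positions 58, 102.
Combined cut positions: 34, 54, 58, 102, 146, 167.
Circular molecule, 6 cuts → 6 fragments:
  35–54 → 20 bp
  55–58 → 4 bp
  59–102 → 44 bp
  103–146 → 44 bp
  147–167 → 21 bp
  168–178 then 1–34 → 11 + 34 = 45 bp
Sorted largest to smallest: 45, 44, 44, 21, 20, 4 bp.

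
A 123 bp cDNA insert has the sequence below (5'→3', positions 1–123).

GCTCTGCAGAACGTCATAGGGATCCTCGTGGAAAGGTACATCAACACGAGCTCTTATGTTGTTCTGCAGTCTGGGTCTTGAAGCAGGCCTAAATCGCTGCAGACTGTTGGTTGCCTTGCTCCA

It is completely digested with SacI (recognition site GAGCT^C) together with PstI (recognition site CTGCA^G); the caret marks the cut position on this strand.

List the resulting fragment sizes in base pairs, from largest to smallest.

The SacI site (GAGCTC) starts at position 48.
SacI cuts after base 5 of each site (before the last base), so after position 52.
PstI sites (CTGCAG) start at positions 4, 64, 97.
PstI cuts after base 5 of each site (before the last base), so after positions 8, 68, 101.
Combined cut positions: 8, 52, 68, 101.
Linear molecule, 4 cuts → 5 fragments:
  1–8 → 8 bp
  9–52 → 44 bp
  53–68 → 16 bp
  69–101 → 33 bp
  102–123 → 22 bp
Sorted largest to smallest: 44, 33, 22, 16, 8 bp.

44, 33, 22, 16, 8 bp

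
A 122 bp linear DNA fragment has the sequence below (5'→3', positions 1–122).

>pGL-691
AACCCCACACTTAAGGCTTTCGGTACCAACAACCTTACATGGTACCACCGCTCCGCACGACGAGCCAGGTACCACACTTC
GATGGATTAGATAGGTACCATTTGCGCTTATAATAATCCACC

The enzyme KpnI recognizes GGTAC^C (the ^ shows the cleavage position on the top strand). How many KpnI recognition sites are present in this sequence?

GGTACC occurs starting at positions 22, 41, 68, 94.
KpnI cuts at 4 sites.

4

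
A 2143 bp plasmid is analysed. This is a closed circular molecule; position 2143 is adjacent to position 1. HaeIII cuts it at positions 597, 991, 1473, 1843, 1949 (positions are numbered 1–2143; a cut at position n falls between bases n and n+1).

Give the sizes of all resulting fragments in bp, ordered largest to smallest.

Circular molecule, 5 cuts → 5 fragments:
  991 − 597 = 394 bp
  1473 − 991 = 482 bp
  1843 − 1473 = 370 bp
  1949 − 1843 = 106 bp
  wrap: 2143 − 1949 + 597 = 791 bp
Sorted largest to smallest: 791, 482, 394, 370, 106 bp.

791, 482, 394, 370, 106 bp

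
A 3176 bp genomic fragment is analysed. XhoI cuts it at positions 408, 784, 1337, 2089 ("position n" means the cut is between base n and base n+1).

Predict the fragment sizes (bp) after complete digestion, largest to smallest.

Linear molecule, 4 cuts → 5 fragments:
  408 − 0 = 408 bp
  784 − 408 = 376 bp
  1337 − 784 = 553 bp
  2089 − 1337 = 752 bp
  3176 − 2089 = 1087 bp
Sorted largest to smallest: 1087, 752, 553, 408, 376 bp.

1087, 752, 553, 408, 376 bp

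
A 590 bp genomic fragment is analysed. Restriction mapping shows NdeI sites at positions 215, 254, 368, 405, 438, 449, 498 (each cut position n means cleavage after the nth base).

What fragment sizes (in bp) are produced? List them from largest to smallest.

215, 114, 92, 49, 39, 37, 33, 11 bp

Linear molecule, 7 cuts → 8 fragments:
  215 − 0 = 215 bp
  254 − 215 = 39 bp
  368 − 254 = 114 bp
  405 − 368 = 37 bp
  438 − 405 = 33 bp
  449 − 438 = 11 bp
  498 − 449 = 49 bp
  590 − 498 = 92 bp
Sorted largest to smallest: 215, 114, 92, 49, 39, 37, 33, 11 bp.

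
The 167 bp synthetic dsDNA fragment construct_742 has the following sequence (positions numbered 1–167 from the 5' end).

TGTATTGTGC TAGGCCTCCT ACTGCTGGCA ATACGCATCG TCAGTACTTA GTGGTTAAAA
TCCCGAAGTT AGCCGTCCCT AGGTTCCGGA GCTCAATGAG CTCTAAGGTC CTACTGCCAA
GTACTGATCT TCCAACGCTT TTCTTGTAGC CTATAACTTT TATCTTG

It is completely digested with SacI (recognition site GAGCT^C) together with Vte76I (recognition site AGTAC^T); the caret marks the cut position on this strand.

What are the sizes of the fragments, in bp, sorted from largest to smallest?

47, 46, 43, 22, 9 bp

SacI sites (GAGCTC) start at positions 89, 98.
SacI cuts after base 5 of each site (before the last base), so after positions 93, 102.
Vte76I sites (AGTACT) start at positions 43, 120.
Vte76I cuts after base 5 of each site (before the last base), so after positions 47, 124.
Combined cut positions: 47, 93, 102, 124.
Linear molecule, 4 cuts → 5 fragments:
  1–47 → 47 bp
  48–93 → 46 bp
  94–102 → 9 bp
  103–124 → 22 bp
  125–167 → 43 bp
Sorted largest to smallest: 47, 46, 43, 22, 9 bp.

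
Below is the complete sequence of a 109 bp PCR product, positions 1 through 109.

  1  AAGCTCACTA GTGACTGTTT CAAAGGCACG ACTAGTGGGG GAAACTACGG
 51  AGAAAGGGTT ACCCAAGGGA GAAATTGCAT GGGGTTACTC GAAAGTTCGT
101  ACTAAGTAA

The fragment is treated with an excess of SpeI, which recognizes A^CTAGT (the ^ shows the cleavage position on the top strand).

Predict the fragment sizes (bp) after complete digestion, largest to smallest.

SpeI sites (ACTAGT) start at positions 7, 31.
SpeI cuts after the first base of each site, so after positions 7, 31.
Linear molecule, 2 cuts → 3 fragments:
  1–7 → 7 bp
  8–31 → 24 bp
  32–109 → 78 bp
Sorted largest to smallest: 78, 24, 7 bp.

78, 24, 7 bp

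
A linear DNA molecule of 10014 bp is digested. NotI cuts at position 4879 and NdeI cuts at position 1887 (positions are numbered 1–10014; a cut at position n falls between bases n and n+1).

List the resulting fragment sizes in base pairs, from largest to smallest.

Combined cut positions (sorted): 1887, 4879.
Linear molecule, 2 cuts → 3 fragments:
  1887 − 0 = 1887 bp
  4879 − 1887 = 2992 bp
  10014 − 4879 = 5135 bp
Sorted largest to smallest: 5135, 2992, 1887 bp.

5135, 2992, 1887 bp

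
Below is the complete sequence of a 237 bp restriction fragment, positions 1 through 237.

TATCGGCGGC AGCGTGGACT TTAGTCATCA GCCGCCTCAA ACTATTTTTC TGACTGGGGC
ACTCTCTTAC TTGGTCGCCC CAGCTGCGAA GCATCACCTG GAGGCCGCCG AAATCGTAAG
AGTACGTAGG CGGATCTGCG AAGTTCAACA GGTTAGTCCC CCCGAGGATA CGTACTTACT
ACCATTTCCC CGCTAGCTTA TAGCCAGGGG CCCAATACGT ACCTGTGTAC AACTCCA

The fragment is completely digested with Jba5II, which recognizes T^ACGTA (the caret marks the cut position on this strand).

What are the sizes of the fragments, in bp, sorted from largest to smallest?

Jba5II sites (TACGTA) start at positions 123, 169, 216.
Jba5II cuts after the first base of each site, so after positions 123, 169, 216.
Linear molecule, 3 cuts → 4 fragments:
  1–123 → 123 bp
  124–169 → 46 bp
  170–216 → 47 bp
  217–237 → 21 bp
Sorted largest to smallest: 123, 47, 46, 21 bp.

123, 47, 46, 21 bp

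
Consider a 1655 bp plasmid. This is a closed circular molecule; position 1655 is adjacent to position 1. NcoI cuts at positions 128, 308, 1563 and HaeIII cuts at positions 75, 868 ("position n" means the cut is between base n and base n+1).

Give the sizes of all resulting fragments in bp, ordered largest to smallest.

Combined cut positions (sorted): 75, 128, 308, 868, 1563.
Circular molecule, 5 cuts → 5 fragments:
  128 − 75 = 53 bp
  308 − 128 = 180 bp
  868 − 308 = 560 bp
  1563 − 868 = 695 bp
  wrap: 1655 − 1563 + 75 = 167 bp
Sorted largest to smallest: 695, 560, 180, 167, 53 bp.

695, 560, 180, 167, 53 bp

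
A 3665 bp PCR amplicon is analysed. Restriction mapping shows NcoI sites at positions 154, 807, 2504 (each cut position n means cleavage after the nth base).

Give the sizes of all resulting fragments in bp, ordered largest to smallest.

1697, 1161, 653, 154 bp

Linear molecule, 3 cuts → 4 fragments:
  154 − 0 = 154 bp
  807 − 154 = 653 bp
  2504 − 807 = 1697 bp
  3665 − 2504 = 1161 bp
Sorted largest to smallest: 1697, 1161, 653, 154 bp.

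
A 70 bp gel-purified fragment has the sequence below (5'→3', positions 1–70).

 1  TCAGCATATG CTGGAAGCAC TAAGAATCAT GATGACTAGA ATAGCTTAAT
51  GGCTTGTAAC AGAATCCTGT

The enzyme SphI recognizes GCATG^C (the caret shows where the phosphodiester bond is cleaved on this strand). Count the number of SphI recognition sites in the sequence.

0

No occurrence of GCATGC is present in the sequence.
SphI does not cut: 0 sites.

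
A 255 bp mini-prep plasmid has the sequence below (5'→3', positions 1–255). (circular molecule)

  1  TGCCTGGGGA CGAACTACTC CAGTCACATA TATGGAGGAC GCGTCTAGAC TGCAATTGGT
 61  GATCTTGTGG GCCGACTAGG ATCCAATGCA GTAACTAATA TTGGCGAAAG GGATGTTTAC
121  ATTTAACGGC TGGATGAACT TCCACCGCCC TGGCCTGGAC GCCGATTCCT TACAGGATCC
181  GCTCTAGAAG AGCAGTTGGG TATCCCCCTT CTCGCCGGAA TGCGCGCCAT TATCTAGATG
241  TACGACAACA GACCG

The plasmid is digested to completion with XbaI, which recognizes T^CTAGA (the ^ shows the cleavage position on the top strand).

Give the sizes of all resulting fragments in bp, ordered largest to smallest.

139, 66, 50 bp

XbaI sites (TCTAGA) start at positions 44, 183, 233.
XbaI cuts after the first base of each site, so after positions 44, 183, 233.
Circular molecule, 3 cuts → 3 fragments:
  45–183 → 139 bp
  184–233 → 50 bp
  234–255 then 1–44 → 22 + 44 = 66 bp
Sorted largest to smallest: 139, 66, 50 bp.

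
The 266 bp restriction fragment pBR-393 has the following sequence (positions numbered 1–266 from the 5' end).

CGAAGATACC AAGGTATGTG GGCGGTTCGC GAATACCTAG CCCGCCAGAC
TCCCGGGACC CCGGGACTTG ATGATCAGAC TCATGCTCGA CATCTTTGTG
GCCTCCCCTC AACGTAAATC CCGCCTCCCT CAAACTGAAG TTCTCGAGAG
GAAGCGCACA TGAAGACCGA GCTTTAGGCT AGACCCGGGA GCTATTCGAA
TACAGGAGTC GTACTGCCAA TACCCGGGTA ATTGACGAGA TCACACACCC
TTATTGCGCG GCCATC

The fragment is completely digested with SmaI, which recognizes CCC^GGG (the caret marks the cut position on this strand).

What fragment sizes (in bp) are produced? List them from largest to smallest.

SmaI sites (CCCGGG) start at positions 52, 60, 184, 223.
SmaI cuts after base 3 of each site, so after positions 54, 62, 186, 225.
Linear molecule, 4 cuts → 5 fragments:
  1–54 → 54 bp
  55–62 → 8 bp
  63–186 → 124 bp
  187–225 → 39 bp
  226–266 → 41 bp
Sorted largest to smallest: 124, 54, 41, 39, 8 bp.

124, 54, 41, 39, 8 bp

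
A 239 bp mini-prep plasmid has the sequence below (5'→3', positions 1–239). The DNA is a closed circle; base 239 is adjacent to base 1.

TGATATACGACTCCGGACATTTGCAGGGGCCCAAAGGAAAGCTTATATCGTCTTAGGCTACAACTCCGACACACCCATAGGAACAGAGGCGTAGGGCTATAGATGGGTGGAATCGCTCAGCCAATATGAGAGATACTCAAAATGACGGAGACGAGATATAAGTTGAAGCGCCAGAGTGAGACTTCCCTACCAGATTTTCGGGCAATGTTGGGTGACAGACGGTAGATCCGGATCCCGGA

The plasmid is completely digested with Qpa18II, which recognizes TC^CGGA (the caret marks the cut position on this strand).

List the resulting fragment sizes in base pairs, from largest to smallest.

Qpa18II sites (TCCGGA) start at positions 12, 227.
Qpa18II cuts after base 2 of each site, so after positions 13, 228.
Circular molecule, 2 cuts → 2 fragments:
  14–228 → 215 bp
  229–239 then 1–13 → 11 + 13 = 24 bp
Sorted largest to smallest: 215, 24 bp.

215, 24 bp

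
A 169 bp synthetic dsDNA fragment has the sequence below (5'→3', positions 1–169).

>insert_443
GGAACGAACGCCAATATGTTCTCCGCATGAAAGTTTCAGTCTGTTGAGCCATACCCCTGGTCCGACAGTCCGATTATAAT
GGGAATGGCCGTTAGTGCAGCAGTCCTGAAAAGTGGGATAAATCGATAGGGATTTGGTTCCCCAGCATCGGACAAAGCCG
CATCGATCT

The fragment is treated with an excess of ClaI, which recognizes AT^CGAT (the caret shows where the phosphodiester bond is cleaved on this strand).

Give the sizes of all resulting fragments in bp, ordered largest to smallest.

123, 40, 6 bp

ClaI sites (ATCGAT) start at positions 122, 162.
ClaI cuts after base 2 of each site, so after positions 123, 163.
Linear molecule, 2 cuts → 3 fragments:
  1–123 → 123 bp
  124–163 → 40 bp
  164–169 → 6 bp
Sorted largest to smallest: 123, 40, 6 bp.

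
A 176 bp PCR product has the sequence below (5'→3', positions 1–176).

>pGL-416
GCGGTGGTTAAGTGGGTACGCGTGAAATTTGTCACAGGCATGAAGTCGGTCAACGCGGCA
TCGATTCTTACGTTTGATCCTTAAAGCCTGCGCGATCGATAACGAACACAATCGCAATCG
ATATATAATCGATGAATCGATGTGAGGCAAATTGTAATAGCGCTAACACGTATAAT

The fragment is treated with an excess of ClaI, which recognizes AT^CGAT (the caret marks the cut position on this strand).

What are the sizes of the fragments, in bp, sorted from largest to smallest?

ClaI sites (ATCGAT) start at positions 60, 95, 117, 128, 136.
ClaI cuts after base 2 of each site, so after positions 61, 96, 118, 129, 137.
Linear molecule, 5 cuts → 6 fragments:
  1–61 → 61 bp
  62–96 → 35 bp
  97–118 → 22 bp
  119–129 → 11 bp
  130–137 → 8 bp
  138–176 → 39 bp
Sorted largest to smallest: 61, 39, 35, 22, 11, 8 bp.

61, 39, 35, 22, 11, 8 bp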